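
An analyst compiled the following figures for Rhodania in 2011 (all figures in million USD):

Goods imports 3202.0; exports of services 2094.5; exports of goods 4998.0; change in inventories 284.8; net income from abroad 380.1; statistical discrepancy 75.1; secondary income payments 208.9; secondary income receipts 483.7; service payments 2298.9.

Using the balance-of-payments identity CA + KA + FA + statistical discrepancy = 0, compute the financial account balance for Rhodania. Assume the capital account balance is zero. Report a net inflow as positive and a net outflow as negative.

-2321.6

Goods balance = 4998.0 - 3202.0 = 1796.0
Services balance = 2094.5 - 2298.9 = -204.4
Trade balance (goods + services) = 1796.0 + (-204.4) = 1591.6
Net primary income = 380.1
Net secondary income = 483.7 - 208.9 = 274.8
Current account = 1591.6 + 380.1 + 274.8 = 2246.5
Financial account = -(2246.5 + 75.1) = -2321.6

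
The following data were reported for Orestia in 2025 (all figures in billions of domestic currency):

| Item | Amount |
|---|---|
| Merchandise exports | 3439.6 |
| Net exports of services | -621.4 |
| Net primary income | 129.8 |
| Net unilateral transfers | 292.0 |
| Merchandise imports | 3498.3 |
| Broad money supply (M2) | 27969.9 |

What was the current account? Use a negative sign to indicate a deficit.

Goods balance = 3439.6 - 3498.3 = -58.7
Services balance = -621.4
Trade balance (goods + services) = -58.7 + (-621.4) = -680.1
Net primary income = 129.8
Net secondary income = 292.0
Current account = -680.1 + 129.8 + 292.0 = -258.3

-258.3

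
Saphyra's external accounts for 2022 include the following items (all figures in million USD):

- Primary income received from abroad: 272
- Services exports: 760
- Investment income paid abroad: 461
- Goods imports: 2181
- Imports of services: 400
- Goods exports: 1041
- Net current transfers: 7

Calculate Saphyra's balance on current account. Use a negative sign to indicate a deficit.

Goods balance = 1041 - 2181 = -1140
Services balance = 760 - 400 = 360
Trade balance (goods + services) = -1140 + 360 = -780
Net primary income = 272 - 461 = -189
Net secondary income = 7
Current account = -780 + (-189) + 7 = -962

-962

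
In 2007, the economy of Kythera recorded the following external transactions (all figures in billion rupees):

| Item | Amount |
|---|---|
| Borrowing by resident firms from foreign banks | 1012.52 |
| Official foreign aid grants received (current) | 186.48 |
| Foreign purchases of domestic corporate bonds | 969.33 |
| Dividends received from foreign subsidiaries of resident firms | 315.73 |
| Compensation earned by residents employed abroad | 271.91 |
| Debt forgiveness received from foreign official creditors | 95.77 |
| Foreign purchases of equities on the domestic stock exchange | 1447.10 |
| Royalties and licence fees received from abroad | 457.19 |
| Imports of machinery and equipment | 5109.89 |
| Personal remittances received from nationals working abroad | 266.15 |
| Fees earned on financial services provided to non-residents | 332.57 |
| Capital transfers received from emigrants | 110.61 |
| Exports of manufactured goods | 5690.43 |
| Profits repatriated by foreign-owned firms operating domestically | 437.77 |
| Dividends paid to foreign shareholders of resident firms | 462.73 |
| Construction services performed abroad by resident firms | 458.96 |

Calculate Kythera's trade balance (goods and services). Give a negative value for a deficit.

1829.26

Goods: -5109.89 + 5690.43 = 580.54
Services: 458.96 + 457.19 + 332.57 = 1248.72
Trade balance = 580.54 + 1248.72 = 1829.26
(Excluded from the trade balance — financial account: borrowing by resident firms from foreign banks 1012.52, foreign purchases of domestic corporate bonds 969.33, foreign purchases of equities on the domestic stock exchange 1447.10; secondary income: official foreign aid grants received (current) 186.48, personal remittances received from nationals working abroad 266.15; primary income: dividends received from foreign subsidiaries of resident firms 315.73, compensation earned by residents employed abroad 271.91, profits repatriated by foreign-owned firms operating domestically 437.77, dividends paid to foreign shareholders of resident firms 462.73; capital account: debt forgiveness received from foreign official creditors 95.77, capital transfers received from emigrants 110.61.)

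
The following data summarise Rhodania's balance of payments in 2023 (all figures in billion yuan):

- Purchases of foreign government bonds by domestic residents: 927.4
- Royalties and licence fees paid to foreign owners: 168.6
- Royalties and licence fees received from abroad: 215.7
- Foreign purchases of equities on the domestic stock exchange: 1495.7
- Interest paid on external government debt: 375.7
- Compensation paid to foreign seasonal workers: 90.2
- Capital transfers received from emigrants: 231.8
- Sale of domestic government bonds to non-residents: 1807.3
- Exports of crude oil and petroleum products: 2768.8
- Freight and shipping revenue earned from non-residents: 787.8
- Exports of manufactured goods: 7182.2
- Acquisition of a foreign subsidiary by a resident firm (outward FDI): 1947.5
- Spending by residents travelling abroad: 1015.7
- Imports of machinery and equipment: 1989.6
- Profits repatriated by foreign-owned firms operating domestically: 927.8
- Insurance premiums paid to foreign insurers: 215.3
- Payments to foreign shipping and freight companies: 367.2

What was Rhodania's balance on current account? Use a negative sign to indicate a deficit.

5804.4

Goods: 2768.8 - 1989.6 + 7182.2 = 7961.4
Services: 787.8 - 367.2 - 168.6 - 215.3 - 1015.7 + 215.7 = -763.3
Primary income: -927.8 - 375.7 - 90.2 = -1393.7
Current account = 7961.4 + (-763.3) + (-1393.7) = 5804.4
(Excluded from the current account — financial account: purchases of foreign government bonds by domestic residents 927.4, foreign purchases of equities on the domestic stock exchange 1495.7, sale of domestic government bonds to non-residents 1807.3, acquisition of a foreign subsidiary by a resident firm (outward FDI) 1947.5; capital account: capital transfers received from emigrants 231.8.)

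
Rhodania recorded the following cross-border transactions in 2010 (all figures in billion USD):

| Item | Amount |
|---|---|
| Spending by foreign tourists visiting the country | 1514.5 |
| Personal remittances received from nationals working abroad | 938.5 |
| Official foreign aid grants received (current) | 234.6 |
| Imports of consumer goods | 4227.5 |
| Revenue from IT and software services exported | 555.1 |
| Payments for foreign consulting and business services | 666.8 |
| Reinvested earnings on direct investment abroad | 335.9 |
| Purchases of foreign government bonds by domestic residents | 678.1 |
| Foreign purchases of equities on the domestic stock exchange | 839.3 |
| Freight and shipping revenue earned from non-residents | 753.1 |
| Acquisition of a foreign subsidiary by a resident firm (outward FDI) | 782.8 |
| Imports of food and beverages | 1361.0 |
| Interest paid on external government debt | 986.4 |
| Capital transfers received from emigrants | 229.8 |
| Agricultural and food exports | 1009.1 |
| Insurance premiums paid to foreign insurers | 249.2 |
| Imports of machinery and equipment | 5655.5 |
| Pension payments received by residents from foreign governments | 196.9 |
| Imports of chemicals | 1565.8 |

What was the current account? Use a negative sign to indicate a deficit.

-9174.5

Goods: 1009.1 - 1565.8 - 5655.5 - 4227.5 - 1361.0 = -11800.7
Services: 1514.5 - 249.2 + 753.1 + 555.1 - 666.8 = 1906.7
Primary income: -986.4 + 335.9 = -650.5
Secondary income: 938.5 + 234.6 + 196.9 = 1370.0
Current account = (-11800.7) + 1906.7 + (-650.5) + 1370.0 = -9174.5
(Excluded from the current account — financial account: purchases of foreign government bonds by domestic residents 678.1, foreign purchases of equities on the domestic stock exchange 839.3, acquisition of a foreign subsidiary by a resident firm (outward FDI) 782.8; capital account: capital transfers received from emigrants 229.8.)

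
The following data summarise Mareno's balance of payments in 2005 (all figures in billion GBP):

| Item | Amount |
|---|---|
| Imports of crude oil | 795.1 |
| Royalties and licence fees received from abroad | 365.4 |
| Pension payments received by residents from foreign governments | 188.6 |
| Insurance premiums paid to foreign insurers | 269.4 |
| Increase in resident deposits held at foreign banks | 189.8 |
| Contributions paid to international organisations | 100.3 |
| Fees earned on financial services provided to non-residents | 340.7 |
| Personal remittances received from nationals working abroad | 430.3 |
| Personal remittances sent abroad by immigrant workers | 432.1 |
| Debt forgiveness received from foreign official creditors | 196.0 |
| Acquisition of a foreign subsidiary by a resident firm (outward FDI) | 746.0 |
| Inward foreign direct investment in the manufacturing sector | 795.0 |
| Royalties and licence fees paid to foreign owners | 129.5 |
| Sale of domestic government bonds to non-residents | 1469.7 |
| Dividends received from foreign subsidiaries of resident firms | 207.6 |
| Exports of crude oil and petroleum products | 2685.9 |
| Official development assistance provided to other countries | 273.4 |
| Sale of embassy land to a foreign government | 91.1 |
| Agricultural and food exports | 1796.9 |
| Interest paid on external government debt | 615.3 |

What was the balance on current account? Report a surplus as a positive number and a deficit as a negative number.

3400.3

Goods: 1796.9 + 2685.9 - 795.1 = 3687.7
Services: -129.5 + 340.7 - 269.4 + 365.4 = 307.2
Primary income: 207.6 - 615.3 = -407.7
Secondary income: -100.3 + 430.3 + 188.6 - 432.1 - 273.4 = -186.9
Current account = 3687.7 + 307.2 + (-407.7) + (-186.9) = 3400.3
(Excluded from the current account — financial account: increase in resident deposits held at foreign banks 189.8, acquisition of a foreign subsidiary by a resident firm (outward FDI) 746.0, inward foreign direct investment in the manufacturing sector 795.0, sale of domestic government bonds to non-residents 1469.7; capital account: debt forgiveness received from foreign official creditors 196.0, sale of embassy land to a foreign government 91.1.)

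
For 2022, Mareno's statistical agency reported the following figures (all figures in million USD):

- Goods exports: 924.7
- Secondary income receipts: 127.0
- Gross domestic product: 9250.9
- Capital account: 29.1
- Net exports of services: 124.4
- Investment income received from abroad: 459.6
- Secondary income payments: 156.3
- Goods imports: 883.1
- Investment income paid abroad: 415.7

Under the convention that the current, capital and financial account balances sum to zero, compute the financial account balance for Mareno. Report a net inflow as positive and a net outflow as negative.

-209.7

Goods balance = 924.7 - 883.1 = 41.6
Services balance = 124.4
Trade balance (goods + services) = 41.6 + 124.4 = 166.0
Net primary income = 459.6 - 415.7 = 43.9
Net secondary income = 127.0 - 156.3 = -29.3
Current account = 166.0 + 43.9 + (-29.3) = 180.6
Financial account = -(180.6 + 29.1) = -209.7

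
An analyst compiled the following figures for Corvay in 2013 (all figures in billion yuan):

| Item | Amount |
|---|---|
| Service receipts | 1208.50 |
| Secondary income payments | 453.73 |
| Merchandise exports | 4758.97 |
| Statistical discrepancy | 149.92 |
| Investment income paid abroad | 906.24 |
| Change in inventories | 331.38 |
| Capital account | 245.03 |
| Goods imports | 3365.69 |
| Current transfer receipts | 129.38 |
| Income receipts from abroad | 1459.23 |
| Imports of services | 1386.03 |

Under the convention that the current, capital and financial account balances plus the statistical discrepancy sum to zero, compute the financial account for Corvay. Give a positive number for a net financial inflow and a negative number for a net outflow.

-1839.34

Goods balance = 4758.97 - 3365.69 = 1393.28
Services balance = 1208.50 - 1386.03 = -177.53
Trade balance (goods + services) = 1393.28 + (-177.53) = 1215.75
Net primary income = 1459.23 - 906.24 = 552.99
Net secondary income = 129.38 - 453.73 = -324.35
Current account = 1215.75 + 552.99 + (-324.35) = 1444.39
Financial account = -(1444.39 + 245.03 + 149.92) = -1839.34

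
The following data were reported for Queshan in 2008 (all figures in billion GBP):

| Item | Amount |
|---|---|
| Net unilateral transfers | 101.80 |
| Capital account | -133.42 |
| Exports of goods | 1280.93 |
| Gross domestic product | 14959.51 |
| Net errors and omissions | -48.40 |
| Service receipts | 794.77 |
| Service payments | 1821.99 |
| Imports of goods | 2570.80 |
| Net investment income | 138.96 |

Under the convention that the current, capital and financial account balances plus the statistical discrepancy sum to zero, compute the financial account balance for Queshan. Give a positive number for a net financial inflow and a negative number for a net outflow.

Goods balance = 1280.93 - 2570.80 = -1289.87
Services balance = 794.77 - 1821.99 = -1027.22
Trade balance (goods + services) = -1289.87 + (-1027.22) = -2317.09
Net primary income = 138.96
Net secondary income = 101.80
Current account = -2317.09 + 138.96 + 101.80 = -2076.33
Financial account = -(-2076.33 + (-133.42) + (-48.40)) = 2258.15

2258.15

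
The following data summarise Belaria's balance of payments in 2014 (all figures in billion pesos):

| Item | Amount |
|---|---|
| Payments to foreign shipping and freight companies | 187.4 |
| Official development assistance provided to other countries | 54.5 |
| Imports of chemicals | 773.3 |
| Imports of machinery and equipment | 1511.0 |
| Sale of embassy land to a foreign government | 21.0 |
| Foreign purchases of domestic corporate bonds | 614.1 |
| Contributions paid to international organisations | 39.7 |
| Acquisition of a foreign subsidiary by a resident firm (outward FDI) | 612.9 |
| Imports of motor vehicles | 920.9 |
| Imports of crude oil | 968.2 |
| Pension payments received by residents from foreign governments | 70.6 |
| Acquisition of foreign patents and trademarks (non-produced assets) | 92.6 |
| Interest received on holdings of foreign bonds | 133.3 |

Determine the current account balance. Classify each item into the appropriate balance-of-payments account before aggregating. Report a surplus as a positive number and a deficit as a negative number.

Goods: -968.2 - 920.9 - 773.3 - 1511.0 = -4173.4
Services: -187.4
Primary income: 133.3
Secondary income: 70.6 - 39.7 - 54.5 = -23.6
Current account = (-4173.4) + (-187.4) + 133.3 + (-23.6) = -4251.1
(Excluded from the current account — capital account: sale of embassy land to a foreign government 21.0, acquisition of foreign patents and trademarks (non-produced assets) 92.6; financial account: foreign purchases of domestic corporate bonds 614.1, acquisition of a foreign subsidiary by a resident firm (outward FDI) 612.9.)

-4251.1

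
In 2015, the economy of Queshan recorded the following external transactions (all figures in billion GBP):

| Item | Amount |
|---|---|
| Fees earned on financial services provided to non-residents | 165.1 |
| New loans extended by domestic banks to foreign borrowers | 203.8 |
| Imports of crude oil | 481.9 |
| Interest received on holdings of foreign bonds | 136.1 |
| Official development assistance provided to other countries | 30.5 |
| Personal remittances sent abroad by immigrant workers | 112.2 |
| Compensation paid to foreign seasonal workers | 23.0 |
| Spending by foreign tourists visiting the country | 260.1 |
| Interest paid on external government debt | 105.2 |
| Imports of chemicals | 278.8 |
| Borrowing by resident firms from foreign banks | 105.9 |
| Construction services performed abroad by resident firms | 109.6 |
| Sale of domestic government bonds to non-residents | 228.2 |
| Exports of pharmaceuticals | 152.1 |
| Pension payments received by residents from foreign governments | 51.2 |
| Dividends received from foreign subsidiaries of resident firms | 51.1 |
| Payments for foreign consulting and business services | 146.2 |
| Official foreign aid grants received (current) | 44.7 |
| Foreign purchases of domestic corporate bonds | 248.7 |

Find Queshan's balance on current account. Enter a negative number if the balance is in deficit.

-207.8

Goods: -278.8 - 481.9 + 152.1 = -608.6
Services: 260.1 + 109.6 + 165.1 - 146.2 = 388.6
Primary income: 51.1 - 23.0 + 136.1 - 105.2 = 59.0
Secondary income: 44.7 + 51.2 - 30.5 - 112.2 = -46.8
Current account = (-608.6) + 388.6 + 59.0 + (-46.8) = -207.8
(Excluded from the current account — financial account: new loans extended by domestic banks to foreign borrowers 203.8, borrowing by resident firms from foreign banks 105.9, sale of domestic government bonds to non-residents 228.2, foreign purchases of domestic corporate bonds 248.7.)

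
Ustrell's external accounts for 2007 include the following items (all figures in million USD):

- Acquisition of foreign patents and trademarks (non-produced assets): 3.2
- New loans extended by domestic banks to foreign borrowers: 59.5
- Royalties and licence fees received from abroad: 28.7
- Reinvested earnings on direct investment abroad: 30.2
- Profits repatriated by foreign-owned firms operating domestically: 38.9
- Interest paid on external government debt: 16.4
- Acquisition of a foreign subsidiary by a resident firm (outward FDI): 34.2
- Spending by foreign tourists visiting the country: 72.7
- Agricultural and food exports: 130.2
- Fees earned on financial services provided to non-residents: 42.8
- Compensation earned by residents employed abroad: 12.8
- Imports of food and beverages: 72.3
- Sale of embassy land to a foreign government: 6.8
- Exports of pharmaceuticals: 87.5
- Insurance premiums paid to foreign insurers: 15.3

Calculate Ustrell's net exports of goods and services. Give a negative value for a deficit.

Goods: 87.5 - 72.3 + 130.2 = 145.4
Services: 72.7 - 15.3 + 42.8 + 28.7 = 128.9
Trade balance = 145.4 + 128.9 = 274.3
(Excluded from the trade balance — capital account: acquisition of foreign patents and trademarks (non-produced assets) 3.2, sale of embassy land to a foreign government 6.8; financial account: new loans extended by domestic banks to foreign borrowers 59.5, acquisition of a foreign subsidiary by a resident firm (outward FDI) 34.2; primary income: reinvested earnings on direct investment abroad 30.2, profits repatriated by foreign-owned firms operating domestically 38.9, interest paid on external government debt 16.4, compensation earned by residents employed abroad 12.8.)

274.3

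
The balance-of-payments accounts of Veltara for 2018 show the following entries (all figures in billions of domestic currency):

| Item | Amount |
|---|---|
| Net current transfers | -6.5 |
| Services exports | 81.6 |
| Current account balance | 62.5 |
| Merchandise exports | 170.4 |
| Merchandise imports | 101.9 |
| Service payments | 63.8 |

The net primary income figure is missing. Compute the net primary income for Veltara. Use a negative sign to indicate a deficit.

-17.3

Current account = goods balance + services balance + net primary income + net secondary income
Sum of the known components = 79.8
Net primary income = CA - (known components) = 62.5 - 79.8 = -17.3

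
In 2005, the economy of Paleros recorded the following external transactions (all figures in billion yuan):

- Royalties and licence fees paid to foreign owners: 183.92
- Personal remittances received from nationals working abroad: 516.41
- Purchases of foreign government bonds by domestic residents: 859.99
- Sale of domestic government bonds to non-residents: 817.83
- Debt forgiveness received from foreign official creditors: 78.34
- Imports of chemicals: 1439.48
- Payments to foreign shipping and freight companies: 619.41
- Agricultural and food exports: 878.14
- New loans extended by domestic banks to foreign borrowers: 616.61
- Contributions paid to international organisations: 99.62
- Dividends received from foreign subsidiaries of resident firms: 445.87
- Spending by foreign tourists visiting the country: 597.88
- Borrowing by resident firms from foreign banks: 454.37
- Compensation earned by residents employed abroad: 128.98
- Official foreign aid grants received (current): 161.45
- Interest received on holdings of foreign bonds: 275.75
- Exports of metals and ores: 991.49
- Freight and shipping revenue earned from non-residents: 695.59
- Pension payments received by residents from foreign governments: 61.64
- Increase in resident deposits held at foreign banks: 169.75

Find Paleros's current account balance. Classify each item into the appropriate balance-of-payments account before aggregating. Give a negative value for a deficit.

2410.77

Goods: -1439.48 + 991.49 + 878.14 = 430.15
Services: -183.92 + 695.59 - 619.41 + 597.88 = 490.14
Primary income: 128.98 + 445.87 + 275.75 = 850.60
Secondary income: 61.64 + 161.45 + 516.41 - 99.62 = 639.88
Current account = 430.15 + 490.14 + 850.60 + 639.88 = 2410.77
(Excluded from the current account — financial account: purchases of foreign government bonds by domestic residents 859.99, sale of domestic government bonds to non-residents 817.83, new loans extended by domestic banks to foreign borrowers 616.61, borrowing by resident firms from foreign banks 454.37, increase in resident deposits held at foreign banks 169.75; capital account: debt forgiveness received from foreign official creditors 78.34.)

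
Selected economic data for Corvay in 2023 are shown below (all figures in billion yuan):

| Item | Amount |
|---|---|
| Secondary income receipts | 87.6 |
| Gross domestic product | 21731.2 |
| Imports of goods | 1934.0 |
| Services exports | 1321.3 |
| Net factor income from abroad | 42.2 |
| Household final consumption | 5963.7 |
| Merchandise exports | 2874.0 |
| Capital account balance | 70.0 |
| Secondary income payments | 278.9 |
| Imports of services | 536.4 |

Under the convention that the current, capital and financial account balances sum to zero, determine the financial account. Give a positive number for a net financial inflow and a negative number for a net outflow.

Goods balance = 2874.0 - 1934.0 = 940.0
Services balance = 1321.3 - 536.4 = 784.9
Trade balance (goods + services) = 940.0 + 784.9 = 1724.9
Net primary income = 42.2
Net secondary income = 87.6 - 278.9 = -191.3
Current account = 1724.9 + 42.2 + (-191.3) = 1575.8
Financial account = -(1575.8 + 70.0) = -1645.8

-1645.8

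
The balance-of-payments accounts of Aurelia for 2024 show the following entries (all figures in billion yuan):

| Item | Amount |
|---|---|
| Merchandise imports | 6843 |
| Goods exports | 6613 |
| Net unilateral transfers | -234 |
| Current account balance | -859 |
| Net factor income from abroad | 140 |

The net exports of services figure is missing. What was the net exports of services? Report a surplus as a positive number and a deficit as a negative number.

Current account = goods balance + services balance + net primary income + net secondary income
Sum of the known components = -324
Net exports of services = CA - (known components) = -859 - (-324) = -535

-535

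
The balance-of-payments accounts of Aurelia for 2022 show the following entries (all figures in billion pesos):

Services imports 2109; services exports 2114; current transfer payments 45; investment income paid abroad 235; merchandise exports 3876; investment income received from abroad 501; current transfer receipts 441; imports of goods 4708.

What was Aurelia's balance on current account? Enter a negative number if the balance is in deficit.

-165

Goods balance = 3876 - 4708 = -832
Services balance = 2114 - 2109 = 5
Trade balance (goods + services) = -832 + 5 = -827
Net primary income = 501 - 235 = 266
Net secondary income = 441 - 45 = 396
Current account = -827 + 266 + 396 = -165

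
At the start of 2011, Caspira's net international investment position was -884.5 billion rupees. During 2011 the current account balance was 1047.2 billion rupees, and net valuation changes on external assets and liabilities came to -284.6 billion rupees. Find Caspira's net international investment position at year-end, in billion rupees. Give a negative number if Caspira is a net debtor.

Change in NIIP = current account + net valuation change = 1047.2 + (-284.6) = 762.6
End-of-year NIIP = -884.5 + 762.6 = -121.9

-121.9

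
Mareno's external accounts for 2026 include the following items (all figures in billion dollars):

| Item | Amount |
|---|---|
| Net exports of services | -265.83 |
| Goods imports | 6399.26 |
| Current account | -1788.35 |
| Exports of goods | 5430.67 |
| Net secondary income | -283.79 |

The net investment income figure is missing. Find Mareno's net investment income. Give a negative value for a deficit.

Current account = goods balance + services balance + net primary income + net secondary income
Sum of the known components = -1518.21
Net investment income = CA - (known components) = -1788.35 - (-1518.21) = -270.14

-270.14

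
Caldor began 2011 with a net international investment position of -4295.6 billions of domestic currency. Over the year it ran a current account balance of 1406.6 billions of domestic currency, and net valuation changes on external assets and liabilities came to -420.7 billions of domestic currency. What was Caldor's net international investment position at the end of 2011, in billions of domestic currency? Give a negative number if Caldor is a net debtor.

-3309.7

Change in NIIP = current account + net valuation change = 1406.6 + (-420.7) = 985.9
End-of-year NIIP = -4295.6 + 985.9 = -3309.7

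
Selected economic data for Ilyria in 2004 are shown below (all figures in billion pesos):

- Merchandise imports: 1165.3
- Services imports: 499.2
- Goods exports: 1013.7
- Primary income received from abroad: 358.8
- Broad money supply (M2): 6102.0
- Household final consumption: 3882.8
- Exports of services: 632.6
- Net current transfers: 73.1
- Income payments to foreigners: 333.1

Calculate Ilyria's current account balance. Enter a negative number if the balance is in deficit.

Goods balance = 1013.7 - 1165.3 = -151.6
Services balance = 632.6 - 499.2 = 133.4
Trade balance (goods + services) = -151.6 + 133.4 = -18.2
Net primary income = 358.8 - 333.1 = 25.7
Net secondary income = 73.1
Current account = -18.2 + 25.7 + 73.1 = 80.6

80.6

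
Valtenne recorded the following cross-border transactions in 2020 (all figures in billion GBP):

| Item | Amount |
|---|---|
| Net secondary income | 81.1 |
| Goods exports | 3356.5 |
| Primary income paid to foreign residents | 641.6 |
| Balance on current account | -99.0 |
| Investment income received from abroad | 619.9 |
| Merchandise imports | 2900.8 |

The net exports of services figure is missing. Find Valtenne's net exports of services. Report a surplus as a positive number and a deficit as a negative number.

Current account = goods balance + services balance + net primary income + net secondary income
Sum of the known components = 515.1
Net exports of services = CA - (known components) = -99.0 - 515.1 = -614.1

-614.1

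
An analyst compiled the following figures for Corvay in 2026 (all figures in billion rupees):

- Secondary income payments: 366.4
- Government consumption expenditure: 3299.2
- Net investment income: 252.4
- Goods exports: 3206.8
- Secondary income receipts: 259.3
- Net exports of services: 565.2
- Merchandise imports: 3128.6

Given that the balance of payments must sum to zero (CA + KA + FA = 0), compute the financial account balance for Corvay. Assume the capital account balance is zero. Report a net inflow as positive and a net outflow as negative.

Goods balance = 3206.8 - 3128.6 = 78.2
Services balance = 565.2
Trade balance (goods + services) = 78.2 + 565.2 = 643.4
Net primary income = 252.4
Net secondary income = 259.3 - 366.4 = -107.1
Current account = 643.4 + 252.4 + (-107.1) = 788.7
Financial account = -(788.7) = -788.7

-788.7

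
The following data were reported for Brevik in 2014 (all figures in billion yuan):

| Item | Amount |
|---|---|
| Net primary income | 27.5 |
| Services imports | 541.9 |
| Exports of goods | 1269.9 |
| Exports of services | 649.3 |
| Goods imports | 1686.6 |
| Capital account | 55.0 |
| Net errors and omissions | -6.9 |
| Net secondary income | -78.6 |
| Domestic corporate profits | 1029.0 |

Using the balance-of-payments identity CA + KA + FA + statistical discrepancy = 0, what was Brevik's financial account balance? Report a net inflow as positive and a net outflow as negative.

312.3

Goods balance = 1269.9 - 1686.6 = -416.7
Services balance = 649.3 - 541.9 = 107.4
Trade balance (goods + services) = -416.7 + 107.4 = -309.3
Net primary income = 27.5
Net secondary income = -78.6
Current account = -309.3 + 27.5 + (-78.6) = -360.4
Financial account = -(-360.4 + 55.0 + (-6.9)) = 312.3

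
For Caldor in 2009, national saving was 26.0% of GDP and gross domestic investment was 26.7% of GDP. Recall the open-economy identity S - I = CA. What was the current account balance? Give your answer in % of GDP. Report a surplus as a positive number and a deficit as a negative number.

-0.7

CA = S - I = 26.0 - 26.7 = -0.7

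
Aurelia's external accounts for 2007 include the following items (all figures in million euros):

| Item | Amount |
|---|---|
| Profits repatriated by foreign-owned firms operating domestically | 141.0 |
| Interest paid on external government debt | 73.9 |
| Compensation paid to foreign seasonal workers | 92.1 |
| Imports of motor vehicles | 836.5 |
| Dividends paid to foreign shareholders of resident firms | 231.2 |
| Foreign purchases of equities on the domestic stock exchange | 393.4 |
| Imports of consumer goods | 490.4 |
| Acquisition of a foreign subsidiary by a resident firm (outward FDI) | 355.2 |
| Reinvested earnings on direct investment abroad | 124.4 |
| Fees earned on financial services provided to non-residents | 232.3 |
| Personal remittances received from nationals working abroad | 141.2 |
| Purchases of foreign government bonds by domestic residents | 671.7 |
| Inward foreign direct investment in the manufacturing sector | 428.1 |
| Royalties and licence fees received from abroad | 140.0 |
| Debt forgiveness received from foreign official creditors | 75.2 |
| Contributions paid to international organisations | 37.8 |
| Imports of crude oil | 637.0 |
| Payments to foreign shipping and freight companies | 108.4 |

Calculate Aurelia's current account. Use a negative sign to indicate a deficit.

-2010.4

Goods: -637.0 - 836.5 - 490.4 = -1963.9
Services: 140.0 - 108.4 + 232.3 = 263.9
Primary income: -92.1 + 124.4 - 231.2 - 141.0 - 73.9 = -413.8
Secondary income: -37.8 + 141.2 = 103.4
Current account = (-1963.9) + 263.9 + (-413.8) + 103.4 = -2010.4
(Excluded from the current account — financial account: foreign purchases of equities on the domestic stock exchange 393.4, acquisition of a foreign subsidiary by a resident firm (outward FDI) 355.2, purchases of foreign government bonds by domestic residents 671.7, inward foreign direct investment in the manufacturing sector 428.1; capital account: debt forgiveness received from foreign official creditors 75.2.)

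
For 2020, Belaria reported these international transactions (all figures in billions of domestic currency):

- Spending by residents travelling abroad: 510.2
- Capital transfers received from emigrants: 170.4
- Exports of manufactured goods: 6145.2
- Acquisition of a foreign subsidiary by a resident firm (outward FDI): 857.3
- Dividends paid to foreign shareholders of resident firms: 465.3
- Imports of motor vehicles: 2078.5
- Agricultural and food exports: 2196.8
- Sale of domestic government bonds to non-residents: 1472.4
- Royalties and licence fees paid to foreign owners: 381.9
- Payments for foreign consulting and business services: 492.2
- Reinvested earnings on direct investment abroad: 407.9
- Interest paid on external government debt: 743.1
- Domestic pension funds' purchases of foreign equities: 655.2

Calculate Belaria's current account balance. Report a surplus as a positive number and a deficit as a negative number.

4078.7

Goods: -2078.5 + 2196.8 + 6145.2 = 6263.5
Services: -510.2 - 381.9 - 492.2 = -1384.3
Primary income: 407.9 - 465.3 - 743.1 = -800.5
Current account = 6263.5 + (-1384.3) + (-800.5) = 4078.7
(Excluded from the current account — capital account: capital transfers received from emigrants 170.4; financial account: acquisition of a foreign subsidiary by a resident firm (outward FDI) 857.3, sale of domestic government bonds to non-residents 1472.4, domestic pension funds' purchases of foreign equities 655.2.)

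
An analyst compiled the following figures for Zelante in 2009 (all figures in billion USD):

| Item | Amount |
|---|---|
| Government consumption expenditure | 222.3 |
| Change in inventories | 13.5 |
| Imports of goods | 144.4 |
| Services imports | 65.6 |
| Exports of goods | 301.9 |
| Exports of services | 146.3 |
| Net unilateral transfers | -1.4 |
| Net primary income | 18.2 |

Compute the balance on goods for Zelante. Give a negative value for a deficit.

157.5

Goods balance = 301.9 - 144.4 = 157.5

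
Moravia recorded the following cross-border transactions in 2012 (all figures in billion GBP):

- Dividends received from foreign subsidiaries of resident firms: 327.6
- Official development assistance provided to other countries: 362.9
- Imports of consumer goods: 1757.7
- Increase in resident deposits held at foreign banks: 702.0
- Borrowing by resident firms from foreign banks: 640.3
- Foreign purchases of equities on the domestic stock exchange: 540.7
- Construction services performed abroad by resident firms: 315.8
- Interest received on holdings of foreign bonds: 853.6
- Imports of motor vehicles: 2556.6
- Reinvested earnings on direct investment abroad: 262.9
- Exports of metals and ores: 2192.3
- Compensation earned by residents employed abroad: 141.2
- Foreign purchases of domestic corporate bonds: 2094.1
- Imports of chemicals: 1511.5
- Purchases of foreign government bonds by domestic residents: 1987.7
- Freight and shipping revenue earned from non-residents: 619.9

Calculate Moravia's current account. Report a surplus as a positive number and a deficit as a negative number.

-1475.4

Goods: -2556.6 - 1511.5 - 1757.7 + 2192.3 = -3633.5
Services: 315.8 + 619.9 = 935.7
Primary income: 853.6 + 327.6 + 262.9 + 141.2 = 1585.3
Secondary income: -362.9
Current account = (-3633.5) + 935.7 + 1585.3 + (-362.9) = -1475.4
(Excluded from the current account — financial account: increase in resident deposits held at foreign banks 702.0, borrowing by resident firms from foreign banks 640.3, foreign purchases of equities on the domestic stock exchange 540.7, foreign purchases of domestic corporate bonds 2094.1, purchases of foreign government bonds by domestic residents 1987.7.)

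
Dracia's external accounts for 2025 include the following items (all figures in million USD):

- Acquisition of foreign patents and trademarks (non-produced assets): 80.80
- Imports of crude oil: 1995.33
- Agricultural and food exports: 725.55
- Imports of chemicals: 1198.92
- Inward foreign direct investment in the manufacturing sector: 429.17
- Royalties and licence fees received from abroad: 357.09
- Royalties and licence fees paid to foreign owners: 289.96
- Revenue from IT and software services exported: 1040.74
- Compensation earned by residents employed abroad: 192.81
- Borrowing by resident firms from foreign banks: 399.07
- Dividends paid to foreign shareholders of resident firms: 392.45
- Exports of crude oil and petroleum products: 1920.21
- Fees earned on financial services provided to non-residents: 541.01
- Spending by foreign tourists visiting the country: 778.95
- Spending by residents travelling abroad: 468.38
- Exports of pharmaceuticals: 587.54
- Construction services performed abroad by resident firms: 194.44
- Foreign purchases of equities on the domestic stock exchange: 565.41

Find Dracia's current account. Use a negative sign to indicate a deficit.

1993.30

Goods: 587.54 + 725.55 - 1198.92 + 1920.21 - 1995.33 = 39.05
Services: 541.01 - 289.96 + 357.09 - 468.38 + 194.44 + 778.95 + 1040.74 = 2153.89
Primary income: 192.81 - 392.45 = -199.64
Current account = 39.05 + 2153.89 + (-199.64) = 1993.30
(Excluded from the current account — capital account: acquisition of foreign patents and trademarks (non-produced assets) 80.80; financial account: inward foreign direct investment in the manufacturing sector 429.17, borrowing by resident firms from foreign banks 399.07, foreign purchases of equities on the domestic stock exchange 565.41.)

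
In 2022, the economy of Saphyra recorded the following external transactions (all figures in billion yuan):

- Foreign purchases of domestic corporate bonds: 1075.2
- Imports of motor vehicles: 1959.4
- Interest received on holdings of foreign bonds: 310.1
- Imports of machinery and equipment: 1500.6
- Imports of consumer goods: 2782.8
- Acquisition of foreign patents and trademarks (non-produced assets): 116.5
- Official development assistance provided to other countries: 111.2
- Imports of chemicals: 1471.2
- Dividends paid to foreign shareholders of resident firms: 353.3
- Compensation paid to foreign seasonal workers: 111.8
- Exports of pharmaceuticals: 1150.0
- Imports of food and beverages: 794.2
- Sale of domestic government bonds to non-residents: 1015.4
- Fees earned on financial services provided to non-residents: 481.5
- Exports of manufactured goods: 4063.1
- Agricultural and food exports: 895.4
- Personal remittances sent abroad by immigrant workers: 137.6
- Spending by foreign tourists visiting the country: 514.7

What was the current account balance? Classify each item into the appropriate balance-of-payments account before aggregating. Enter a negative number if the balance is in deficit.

-1807.3

Goods: -2782.8 - 1500.6 + 4063.1 + 1150.0 - 1959.4 + 895.4 - 1471.2 - 794.2 = -2399.7
Services: 514.7 + 481.5 = 996.2
Primary income: -353.3 + 310.1 - 111.8 = -155.0
Secondary income: -111.2 - 137.6 = -248.8
Current account = (-2399.7) + 996.2 + (-155.0) + (-248.8) = -1807.3
(Excluded from the current account — financial account: foreign purchases of domestic corporate bonds 1075.2, sale of domestic government bonds to non-residents 1015.4; capital account: acquisition of foreign patents and trademarks (non-produced assets) 116.5.)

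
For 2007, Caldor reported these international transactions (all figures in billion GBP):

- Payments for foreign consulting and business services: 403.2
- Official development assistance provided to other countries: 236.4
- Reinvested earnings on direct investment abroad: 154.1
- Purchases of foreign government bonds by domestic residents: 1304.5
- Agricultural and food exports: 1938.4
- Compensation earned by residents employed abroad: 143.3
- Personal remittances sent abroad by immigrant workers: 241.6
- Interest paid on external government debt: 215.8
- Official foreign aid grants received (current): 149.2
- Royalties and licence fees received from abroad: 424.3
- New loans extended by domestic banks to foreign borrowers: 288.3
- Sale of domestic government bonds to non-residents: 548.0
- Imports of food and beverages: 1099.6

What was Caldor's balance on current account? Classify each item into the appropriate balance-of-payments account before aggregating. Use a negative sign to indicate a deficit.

612.7

Goods: 1938.4 - 1099.6 = 838.8
Services: -403.2 + 424.3 = 21.1
Primary income: -215.8 + 143.3 + 154.1 = 81.6
Secondary income: -236.4 - 241.6 + 149.2 = -328.8
Current account = 838.8 + 21.1 + 81.6 + (-328.8) = 612.7
(Excluded from the current account — financial account: purchases of foreign government bonds by domestic residents 1304.5, new loans extended by domestic banks to foreign borrowers 288.3, sale of domestic government bonds to non-residents 548.0.)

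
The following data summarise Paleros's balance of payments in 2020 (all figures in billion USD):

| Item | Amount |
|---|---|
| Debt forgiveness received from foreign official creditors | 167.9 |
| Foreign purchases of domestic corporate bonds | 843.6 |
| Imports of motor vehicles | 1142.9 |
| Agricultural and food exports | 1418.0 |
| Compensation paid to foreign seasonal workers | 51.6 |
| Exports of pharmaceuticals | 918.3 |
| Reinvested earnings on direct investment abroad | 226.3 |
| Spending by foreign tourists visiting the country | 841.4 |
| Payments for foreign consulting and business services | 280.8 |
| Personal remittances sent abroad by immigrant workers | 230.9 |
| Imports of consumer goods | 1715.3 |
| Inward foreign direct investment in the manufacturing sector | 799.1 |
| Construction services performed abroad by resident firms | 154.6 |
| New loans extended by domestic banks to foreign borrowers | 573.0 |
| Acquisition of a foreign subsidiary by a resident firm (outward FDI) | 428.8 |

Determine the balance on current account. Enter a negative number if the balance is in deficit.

137.1

Goods: -1142.9 - 1715.3 + 1418.0 + 918.3 = -521.9
Services: 841.4 - 280.8 + 154.6 = 715.2
Primary income: 226.3 - 51.6 = 174.7
Secondary income: -230.9
Current account = (-521.9) + 715.2 + 174.7 + (-230.9) = 137.1
(Excluded from the current account — capital account: debt forgiveness received from foreign official creditors 167.9; financial account: foreign purchases of domestic corporate bonds 843.6, inward foreign direct investment in the manufacturing sector 799.1, new loans extended by domestic banks to foreign borrowers 573.0, acquisition of a foreign subsidiary by a resident firm (outward FDI) 428.8.)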